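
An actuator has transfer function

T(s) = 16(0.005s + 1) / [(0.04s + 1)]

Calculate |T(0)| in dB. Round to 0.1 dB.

T(0) = 16 · 1 / 1 = 16
20 log₁₀(16) ≈ 24.08 dB

24.1 dB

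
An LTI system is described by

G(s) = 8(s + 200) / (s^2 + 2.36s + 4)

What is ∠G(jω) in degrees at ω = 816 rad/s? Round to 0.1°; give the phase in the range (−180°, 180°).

-103.6°

At s = jω = j816:
zero (s+200): 200 + j816 → |·| = √(200²+816²) = √705856 ≈ 840.15, ∠ = arctan(816/200) ≈ 76.23°
quadratic: (j816)² + 2.36·j816 + 4 = -665852 + j1925.76 → |·| ≈ 6.6585e+05, ∠ ≈ 179.83°
∠G = 76.23° − 179.83° = -103.60°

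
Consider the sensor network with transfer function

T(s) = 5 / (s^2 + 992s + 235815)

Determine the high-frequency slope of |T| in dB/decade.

-40 dB/decade

Each pole contributes −20 dB/decade at high frequency; each zero contributes +20 dB/decade.
Net: 0 zero(s) − 2 pole(s) → -40 dB/decade.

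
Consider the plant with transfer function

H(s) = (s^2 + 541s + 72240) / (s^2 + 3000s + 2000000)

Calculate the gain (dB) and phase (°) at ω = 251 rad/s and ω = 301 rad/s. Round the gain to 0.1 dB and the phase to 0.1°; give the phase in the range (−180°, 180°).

Substitute s = j251:
Numerator: (j251)^2 + 541(j251) + 72240 = 9239 + j135791
Denominator: (j251)^2 + 3000(j251) + 2000000 = 1936999 + j753000
|N| = √(9239² + 135791²) ≈ 1.361e+05, ∠N ≈ 86.11°
|D| = √(1936999² + 753000²) ≈ 2.0782e+06, ∠D ≈ 21.24°
|H| = 1.361e+05 / 2.0782e+06 ≈ 0.065489
Gain = 20 log₁₀(0.065489) ≈ -23.68 dB
∠H = 86.11° − 21.24° = 64.87°

Substitute s = j301:
Numerator: (j301)^2 + 541(j301) + 72240 = -18361 + j162841
Denominator: (j301)^2 + 3000(j301) + 2000000 = 1909399 + j903000
|N| = √(18361² + 162841²) ≈ 1.6387e+05, ∠N ≈ 96.43°
|D| = √(1909399² + 903000²) ≈ 2.1122e+06, ∠D ≈ 25.31°
|H| = 1.6387e+05 / 2.1122e+06 ≈ 0.077583
Gain = 20 log₁₀(0.077583) ≈ -22.20 dB
∠H = 96.43° − 25.31° = 71.12°

ω = 251: -23.7 dB, 64.9°; ω = 301: -22.2 dB, 71.1°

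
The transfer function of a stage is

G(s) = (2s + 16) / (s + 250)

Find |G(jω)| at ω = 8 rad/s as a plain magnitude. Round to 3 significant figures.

Substitute s = j8:
Numerator: 2(j8) + 16 = 16 + j16
Denominator: (j8) + 250 = 250 + j8
|N| = √(16² + 16²) ≈ 22.627, ∠N ≈ 45.00°
|D| = √(250² + 8²) ≈ 250.13, ∠D ≈ 1.83°
|G| = 22.627 / 250.13 ≈ 0.090461

0.0905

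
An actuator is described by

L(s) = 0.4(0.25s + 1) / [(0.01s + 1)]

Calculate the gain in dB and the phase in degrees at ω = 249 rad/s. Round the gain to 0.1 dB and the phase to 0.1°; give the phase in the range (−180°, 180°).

At ω = 249 rad/s:
zero (1 + j249·0.25) = 1 + j62.25 → |·| ≈ 62.258, ∠ ≈ 89.08°
pole (1 + j249·0.01) = 1 + j2.49 → |·| ≈ 2.6833, ∠ ≈ 68.12°
|L| = 0.4 · 62.258 / (2.6833) ≈ 9.2808
Gain = 20 log₁₀(9.2808) ≈ 19.35 dB
∠L = (89.08°) − (68.12°) = 20.96°

19.4 dB, 21.0°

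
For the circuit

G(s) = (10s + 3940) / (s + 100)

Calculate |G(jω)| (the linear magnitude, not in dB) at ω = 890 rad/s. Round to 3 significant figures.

Substitute s = j890:
Numerator: 10(j890) + 3940 = 3940 + j8900
Denominator: (j890) + 100 = 100 + j890
|N| = √(3940² + 8900²) ≈ 9733.1, ∠N ≈ 66.12°
|D| = √(100² + 890²) ≈ 895.6, ∠D ≈ 83.59°
|G| = 9733.1 / 895.6 ≈ 10.868

10.9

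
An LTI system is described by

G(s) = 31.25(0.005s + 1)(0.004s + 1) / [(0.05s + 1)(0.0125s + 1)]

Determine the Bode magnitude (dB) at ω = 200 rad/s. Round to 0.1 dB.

At ω = 200 rad/s:
zero (1 + j200·0.005) = 1 + j1 → |·| ≈ 1.4142, ∠ ≈ 45.00°
zero (1 + j200·0.004) = 1 + j0.8 → |·| ≈ 1.2806, ∠ ≈ 38.66°
pole (1 + j200·0.05) = 1 + j10 → |·| ≈ 10.05, ∠ ≈ 84.29°
pole (1 + j200·0.0125) = 1 + j2.5 → |·| ≈ 2.6926, ∠ ≈ 68.20°
|G| = 31.25 · 1.4142 · 1.2806 / (10.05 · 2.6926) ≈ 2.0914
Gain = 20 log₁₀(2.0914) ≈ 6.41 dB

6.4 dB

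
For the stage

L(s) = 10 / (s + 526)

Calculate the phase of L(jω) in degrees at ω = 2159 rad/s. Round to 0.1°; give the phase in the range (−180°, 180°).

Substitute s = j2159:
Numerator: 10 = 10 + j0
Denominator: (j2159) + 526 = 526 + j2159
|N| = √(10² + 0²) ≈ 10, ∠N ≈ 0.00°
|D| = √(526² + 2159²) ≈ 2222.2, ∠D ≈ 76.31°
∠L = 0.00° − 76.31° = -76.31°

-76.3°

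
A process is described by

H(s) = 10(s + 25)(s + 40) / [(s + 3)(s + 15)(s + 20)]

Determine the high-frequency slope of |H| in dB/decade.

Each pole contributes −20 dB/decade at high frequency; each zero contributes +20 dB/decade.
Net: 2 zero(s) − 3 pole(s) → -20 dB/decade.

-20 dB/decade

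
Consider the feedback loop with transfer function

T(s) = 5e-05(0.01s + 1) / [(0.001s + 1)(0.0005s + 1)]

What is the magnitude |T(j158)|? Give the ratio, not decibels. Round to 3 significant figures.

At ω = 158 rad/s:
zero (1 + j158·0.01) = 1 + j1.58 → |·| ≈ 1.8699, ∠ ≈ 57.67°
pole (1 + j158·0.001) = 1 + j0.158 → |·| ≈ 1.0124, ∠ ≈ 8.98°
pole (1 + j158·0.0005) = 1 + j0.079 → |·| ≈ 1.0031, ∠ ≈ 4.52°
|T| = 5e-05 · 1.8699 / (1.0124 · 1.0031) ≈ 9.2064e-05

9.21e-05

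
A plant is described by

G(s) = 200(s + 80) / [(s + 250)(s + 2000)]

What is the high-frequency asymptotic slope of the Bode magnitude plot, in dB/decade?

Each pole contributes −20 dB/decade at high frequency; each zero contributes +20 dB/decade.
Net: 1 zero(s) − 2 pole(s) → -20 dB/decade.

-20 dB/decade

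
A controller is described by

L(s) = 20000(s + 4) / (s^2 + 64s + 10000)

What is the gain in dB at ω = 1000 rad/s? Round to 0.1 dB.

26.1 dB

At s = jω = j1000:
zero (s+4): 4 + j1000 → |·| = √(4²+1000²) = √1000016 ≈ 1000, ∠ = arctan(1000/4) ≈ 89.77°
quadratic: (j1000)² + 64·j1000 + 10000 = -990000 + j64000 → |·| ≈ 9.9207e+05, ∠ ≈ 176.30°
|L| = 20000 · 1000 / 9.9207e+05 ≈ 20.16
Gain = 20 log₁₀(20.16) ≈ 26.09 dB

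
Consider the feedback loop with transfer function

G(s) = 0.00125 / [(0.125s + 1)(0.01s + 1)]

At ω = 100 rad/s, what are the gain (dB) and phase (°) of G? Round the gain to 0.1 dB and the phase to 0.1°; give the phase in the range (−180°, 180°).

-83.0 dB, -130.4°

At ω = 100 rad/s:
pole (1 + j100·0.125) = 1 + j12.5 → |·| ≈ 12.54, ∠ ≈ 85.43°
pole (1 + j100·0.01) = 1 + j1 → |·| ≈ 1.4142, ∠ ≈ 45.00°
|G| = 0.00125 · 1 / (12.54 · 1.4142) ≈ 7.0486e-05
Gain = 20 log₁₀(7.0486e-05) ≈ -83.04 dB
∠G = (0°) − (85.43° + 45.00°) = -130.43°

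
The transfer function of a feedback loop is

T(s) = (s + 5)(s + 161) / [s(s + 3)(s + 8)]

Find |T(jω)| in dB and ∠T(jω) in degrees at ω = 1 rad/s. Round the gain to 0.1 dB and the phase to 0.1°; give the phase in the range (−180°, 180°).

At s = jω = j1:
zero (s+5): 5 + j1 → |·| = √(5²+1²) = √26 ≈ 5.099, ∠ = arctan(1/5) ≈ 11.31°
zero (s+161): 161 + j1 → |·| = √(161²+1²) = √25922 ≈ 161, ∠ = arctan(1/161) ≈ 0.36°
pole (s+3): 3 + j1 → |·| = √(3²+1²) = √10 ≈ 3.1623, ∠ = arctan(1/3) ≈ 18.43°
pole (s+8): 8 + j1 → |·| = √(8²+1²) = √65 ≈ 8.0623, ∠ = arctan(1/8) ≈ 7.13°
pole at origin: |s| = 1, ∠ = 90.00° (in denominator)
|T| = 1 · 820.94 / 25.495 ≈ 32.2
Gain = 20 log₁₀(32.2) ≈ 30.16 dB
∠T = 11.67° − 115.56° = -103.89°

30.2 dB, -103.9°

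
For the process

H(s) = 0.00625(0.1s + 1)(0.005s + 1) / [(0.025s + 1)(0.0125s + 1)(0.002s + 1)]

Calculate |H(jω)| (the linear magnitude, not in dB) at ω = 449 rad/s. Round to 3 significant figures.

0.00799

At ω = 449 rad/s:
zero (1 + j449·0.1) = 1 + j44.9 → |·| ≈ 44.911, ∠ ≈ 88.72°
zero (1 + j449·0.005) = 1 + j2.245 → |·| ≈ 2.4576, ∠ ≈ 65.99°
pole (1 + j449·0.025) = 1 + j11.225 → |·| ≈ 11.269, ∠ ≈ 84.91°
pole (1 + j449·0.0125) = 1 + j5.6125 → |·| ≈ 5.7009, ∠ ≈ 79.90°
pole (1 + j449·0.002) = 1 + j0.898 → |·| ≈ 1.344, ∠ ≈ 41.92°
|H| = 0.00625 · 44.911 · 2.4576 / (11.269 · 5.7009 · 1.344) ≈ 0.0079894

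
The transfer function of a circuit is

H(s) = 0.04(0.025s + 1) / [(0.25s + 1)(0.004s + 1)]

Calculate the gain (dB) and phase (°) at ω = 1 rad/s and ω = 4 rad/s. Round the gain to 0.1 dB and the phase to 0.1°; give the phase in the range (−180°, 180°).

ω = 1: -28.2 dB, -12.8°; ω = 4: -30.9 dB, -40.2°

At ω = 1 rad/s:
zero (1 + j1·0.025) = 1 + j0.025 → |·| ≈ 1.0003, ∠ ≈ 1.43°
pole (1 + j1·0.25) = 1 + j0.25 → |·| ≈ 1.0308, ∠ ≈ 14.04°
pole (1 + j1·0.004) = 1 + j0.004 → |·| ≈ 1, ∠ ≈ 0.23°
|H| = 0.04 · 1.0003 / (1.0308 · 1) ≈ 0.038816
Gain = 20 log₁₀(0.038816) ≈ -28.22 dB
∠H = (1.43°) − (14.04° + 0.23°) = -12.84°

At ω = 4 rad/s:
zero (1 + j4·0.025) = 1 + j0.1 → |·| ≈ 1.005, ∠ ≈ 5.71°
pole (1 + j4·0.25) = 1 + j1 → |·| ≈ 1.4142, ∠ ≈ 45.00°
pole (1 + j4·0.004) = 1 + j0.016 → |·| ≈ 1.0001, ∠ ≈ 0.92°
|H| = 0.04 · 1.005 / (1.4142 · 1.0001) ≈ 0.028423
Gain = 20 log₁₀(0.028423) ≈ -30.93 dB
∠H = (5.71°) − (45.00° + 0.92°) = -40.21°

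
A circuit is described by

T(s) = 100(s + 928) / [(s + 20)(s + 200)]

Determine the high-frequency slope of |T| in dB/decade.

-20 dB/decade

Each pole contributes −20 dB/decade at high frequency; each zero contributes +20 dB/decade.
Net: 1 zero(s) − 2 pole(s) → -20 dB/decade.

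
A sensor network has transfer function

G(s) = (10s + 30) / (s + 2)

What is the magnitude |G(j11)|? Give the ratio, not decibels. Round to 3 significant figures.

Substitute s = j11:
Numerator: 10(j11) + 30 = 30 + j110
Denominator: (j11) + 2 = 2 + j11
|N| = √(30² + 110²) ≈ 114.02, ∠N ≈ 74.74°
|D| = √(2² + 11²) ≈ 11.18, ∠D ≈ 79.70°
|G| = 114.02 / 11.18 ≈ 10.199

10.2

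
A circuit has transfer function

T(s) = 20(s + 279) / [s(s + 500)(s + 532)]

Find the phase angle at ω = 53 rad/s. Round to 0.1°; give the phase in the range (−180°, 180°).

-91.0°

At s = jω = j53:
zero (s+279): 279 + j53 → |·| = √(279²+53²) = √80650 ≈ 283.99, ∠ = arctan(53/279) ≈ 10.76°
pole (s+500): 500 + j53 → |·| = √(500²+53²) = √252809 ≈ 502.8, ∠ = arctan(53/500) ≈ 6.05°
pole (s+532): 532 + j53 → |·| = √(532²+53²) = √285833 ≈ 534.63, ∠ = arctan(53/532) ≈ 5.69°
pole at origin: |s| = 53, ∠ = 90.00° (in denominator)
∠T = 10.76° − 101.74° = -90.98°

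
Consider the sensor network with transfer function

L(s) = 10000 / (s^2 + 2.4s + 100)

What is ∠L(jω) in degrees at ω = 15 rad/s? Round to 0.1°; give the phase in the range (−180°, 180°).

-163.9°

At s = jω = j15:
quadratic: (j15)² + 2.4·j15 + 100 = -125 + j36 → |·| ≈ 130.08, ∠ ≈ 163.93°
∠L = 0.00° − 163.93° = -163.93°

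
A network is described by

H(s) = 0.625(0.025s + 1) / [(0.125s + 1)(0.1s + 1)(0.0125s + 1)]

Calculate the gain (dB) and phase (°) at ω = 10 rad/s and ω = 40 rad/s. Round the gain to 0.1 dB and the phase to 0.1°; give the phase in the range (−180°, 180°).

At ω = 10 rad/s:
zero (1 + j10·0.025) = 1 + j0.25 → |·| ≈ 1.0308, ∠ ≈ 14.04°
pole (1 + j10·0.125) = 1 + j1.25 → |·| ≈ 1.6008, ∠ ≈ 51.34°
pole (1 + j10·0.1) = 1 + j1 → |·| ≈ 1.4142, ∠ ≈ 45.00°
pole (1 + j10·0.0125) = 1 + j0.125 → |·| ≈ 1.0078, ∠ ≈ 7.13°
|H| = 0.625 · 1.0308 / (1.6008 · 1.4142 · 1.0078) ≈ 0.28238
Gain = 20 log₁₀(0.28238) ≈ -10.98 dB
∠H = (14.04°) − (51.34° + 45.00° + 7.13°) = -89.43°

At ω = 40 rad/s:
zero (1 + j40·0.025) = 1 + j1 → |·| ≈ 1.4142, ∠ ≈ 45.00°
pole (1 + j40·0.125) = 1 + j5 → |·| ≈ 5.099, ∠ ≈ 78.69°
pole (1 + j40·0.1) = 1 + j4 → |·| ≈ 4.1231, ∠ ≈ 75.96°
pole (1 + j40·0.0125) = 1 + j0.5 → |·| ≈ 1.118, ∠ ≈ 26.57°
|H| = 0.625 · 1.4142 / (5.099 · 4.1231 · 1.118) ≈ 0.037605
Gain = 20 log₁₀(0.037605) ≈ -28.50 dB
∠H = (45.00°) − (78.69° + 75.96° + 26.57°) = -136.22°

ω = 10: -11.0 dB, -89.4°; ω = 40: -28.5 dB, -136.2°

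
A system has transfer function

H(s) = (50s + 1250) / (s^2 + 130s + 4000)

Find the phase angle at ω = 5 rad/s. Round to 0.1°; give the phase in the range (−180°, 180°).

2.0°

Substitute s = j5:
Numerator: 50(j5) + 1250 = 1250 + j250
Denominator: (j5)^2 + 130(j5) + 4000 = 3975 + j650
|N| = √(1250² + 250²) ≈ 1274.8, ∠N ≈ 11.31°
|D| = √(3975² + 650²) ≈ 4027.8, ∠D ≈ 9.29°
∠H = 11.31° − 9.29° = 2.02°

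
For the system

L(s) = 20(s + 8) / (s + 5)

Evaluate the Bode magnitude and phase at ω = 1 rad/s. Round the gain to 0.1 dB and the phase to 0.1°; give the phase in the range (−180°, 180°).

30.0 dB, -4.2°

At s = jω = j1:
zero (s+8): 8 + j1 → |·| = √(8²+1²) = √65 ≈ 8.0623, ∠ = arctan(1/8) ≈ 7.13°
pole (s+5): 5 + j1 → |·| = √(5²+1²) = √26 ≈ 5.099, ∠ = arctan(1/5) ≈ 11.31°
|L| = 20 · 8.0623 / 5.099 ≈ 31.623
Gain = 20 log₁₀(31.623) ≈ 30.00 dB
∠L = 7.13° − 11.31° = -4.18°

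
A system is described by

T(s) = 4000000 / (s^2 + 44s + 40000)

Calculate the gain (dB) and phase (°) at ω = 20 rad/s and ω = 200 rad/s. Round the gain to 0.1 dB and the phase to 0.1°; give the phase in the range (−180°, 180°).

ω = 20: 40.1 dB, -1.3°; ω = 200: 53.2 dB, -90.0°

At s = jω = j20:
quadratic: (j20)² + 44·j20 + 40000 = 39600 + j880 → |·| ≈ 39610, ∠ ≈ 1.27°
|T| = 4000000 / 39610 ≈ 100.98
Gain = 20 log₁₀(100.98) ≈ 40.08 dB
∠T = 0.00° − 1.27° = -1.27°

At s = jω = j200:
quadratic: (j200)² + 44·j200 + 40000 = 0 + j8800 → |·| ≈ 8800, ∠ ≈ 90.00°
|T| = 4000000 / 8800 ≈ 454.55
Gain = 20 log₁₀(454.55) ≈ 53.15 dB
∠T = 0.00° − 90.00° = -90.00°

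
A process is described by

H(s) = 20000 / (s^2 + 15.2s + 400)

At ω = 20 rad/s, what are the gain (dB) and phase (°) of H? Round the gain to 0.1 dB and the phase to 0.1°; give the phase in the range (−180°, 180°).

36.4 dB, -90.0°

At s = jω = j20:
quadratic: (j20)² + 15.2·j20 + 400 = 0 + j304 → |·| ≈ 304, ∠ ≈ 90.00°
|H| = 20000 / 304 ≈ 65.789
Gain = 20 log₁₀(65.789) ≈ 36.36 dB
∠H = 0.00° − 90.00° = -90.00°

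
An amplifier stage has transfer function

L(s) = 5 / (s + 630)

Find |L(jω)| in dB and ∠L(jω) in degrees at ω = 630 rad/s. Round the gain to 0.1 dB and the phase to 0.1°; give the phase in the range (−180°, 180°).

-45.0 dB, -45.0°

Substitute s = j630:
Numerator: 5 = 5 + j0
Denominator: (j630) + 630 = 630 + j630
|N| = √(5² + 0²) ≈ 5, ∠N ≈ 0.00°
|D| = √(630² + 630²) ≈ 890.95, ∠D ≈ 45.00°
|L| = 5 / 890.95 ≈ 0.005612
Gain = 20 log₁₀(0.005612) ≈ -45.02 dB
∠L = 0.00° − 45.00° = -45.00°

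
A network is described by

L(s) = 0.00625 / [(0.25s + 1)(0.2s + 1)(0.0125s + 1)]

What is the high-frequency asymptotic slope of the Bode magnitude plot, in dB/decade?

-60 dB/decade

Each pole contributes −20 dB/decade at high frequency; each zero contributes +20 dB/decade.
Net: 0 zero(s) − 3 pole(s) → -60 dB/decade.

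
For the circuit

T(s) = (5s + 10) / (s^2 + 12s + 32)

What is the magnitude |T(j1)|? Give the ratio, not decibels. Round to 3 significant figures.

0.336

Substitute s = j1:
Numerator: 5(j1) + 10 = 10 + j5
Denominator: (j1)^2 + 12(j1) + 32 = 31 + j12
|N| = √(10² + 5²) ≈ 11.18, ∠N ≈ 26.57°
|D| = √(31² + 12²) ≈ 33.242, ∠D ≈ 21.16°
|T| = 11.18 / 33.242 ≈ 0.33632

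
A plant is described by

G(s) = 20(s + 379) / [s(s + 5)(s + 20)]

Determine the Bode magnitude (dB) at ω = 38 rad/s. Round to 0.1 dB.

-18.3 dB

At s = jω = j38:
zero (s+379): 379 + j38 → |·| = √(379²+38²) = √145085 ≈ 380.9, ∠ = arctan(38/379) ≈ 5.73°
pole (s+5): 5 + j38 → |·| = √(5²+38²) = √1469 ≈ 38.328, ∠ = arctan(38/5) ≈ 82.50°
pole (s+20): 20 + j38 → |·| = √(20²+38²) = √1844 ≈ 42.942, ∠ = arctan(38/20) ≈ 62.24°
pole at origin: |s| = 38, ∠ = 90.00° (in denominator)
|G| = 20 · 380.9 / 62543 ≈ 0.1218
Gain = 20 log₁₀(0.1218) ≈ -18.29 dB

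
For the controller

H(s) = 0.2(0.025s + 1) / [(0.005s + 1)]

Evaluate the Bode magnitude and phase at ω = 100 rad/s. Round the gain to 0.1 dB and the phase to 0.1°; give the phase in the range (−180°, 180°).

-6.3 dB, 41.6°

At ω = 100 rad/s:
zero (1 + j100·0.025) = 1 + j2.5 → |·| ≈ 2.6926, ∠ ≈ 68.20°
pole (1 + j100·0.005) = 1 + j0.5 → |·| ≈ 1.118, ∠ ≈ 26.57°
|H| = 0.2 · 2.6926 / (1.118) ≈ 0.48168
Gain = 20 log₁₀(0.48168) ≈ -6.34 dB
∠H = (68.20°) − (26.57°) = 41.63°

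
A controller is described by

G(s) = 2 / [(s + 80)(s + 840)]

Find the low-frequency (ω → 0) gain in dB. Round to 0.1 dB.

-90.5 dB

G(0) = 2 / (80·840) ≈ 2.9762e-05
20 log₁₀(2.9762e-05) ≈ -90.53 dB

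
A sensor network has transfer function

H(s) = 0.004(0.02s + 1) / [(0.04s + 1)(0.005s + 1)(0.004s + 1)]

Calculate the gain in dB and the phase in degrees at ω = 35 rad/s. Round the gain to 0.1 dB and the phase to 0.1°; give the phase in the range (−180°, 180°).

-51.2 dB, -37.4°

At ω = 35 rad/s:
zero (1 + j35·0.02) = 1 + j0.7 → |·| ≈ 1.2207, ∠ ≈ 34.99°
pole (1 + j35·0.04) = 1 + j1.4 → |·| ≈ 1.7205, ∠ ≈ 54.46°
pole (1 + j35·0.005) = 1 + j0.175 → |·| ≈ 1.0152, ∠ ≈ 9.93°
pole (1 + j35·0.004) = 1 + j0.14 → |·| ≈ 1.0098, ∠ ≈ 7.97°
|H| = 0.004 · 1.2207 / (1.7205 · 1.0152 · 1.0098) ≈ 0.0027684
Gain = 20 log₁₀(0.0027684) ≈ -51.16 dB
∠H = (34.99°) − (54.46° + 9.93° + 7.97°) = -37.37°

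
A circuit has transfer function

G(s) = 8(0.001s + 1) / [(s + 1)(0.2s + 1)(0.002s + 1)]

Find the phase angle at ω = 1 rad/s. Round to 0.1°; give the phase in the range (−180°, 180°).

At ω = 1 rad/s:
zero (1 + j1·0.001) = 1 + j0.001 → |·| ≈ 1, ∠ ≈ 0.06°
pole (1 + j1·1) = 1 + j1 → |·| ≈ 1.4142, ∠ ≈ 45.00°
pole (1 + j1·0.2) = 1 + j0.2 → |·| ≈ 1.0198, ∠ ≈ 11.31°
pole (1 + j1·0.002) = 1 + j0.002 → |·| ≈ 1, ∠ ≈ 0.11°
∠G = (0.06°) − (45.00° + 11.31° + 0.11°) = -56.36°

-56.4°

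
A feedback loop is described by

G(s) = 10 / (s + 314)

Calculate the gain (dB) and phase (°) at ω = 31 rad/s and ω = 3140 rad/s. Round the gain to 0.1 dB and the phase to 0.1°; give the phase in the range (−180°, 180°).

At s = jω = j31:
pole (s+314): 314 + j31 → |·| = √(314²+31²) = √99557 ≈ 315.53, ∠ = arctan(31/314) ≈ 5.64°
|G| = 10 / 315.53 ≈ 0.031693
Gain = 20 log₁₀(0.031693) ≈ -29.98 dB
∠G = 0.00° − 5.64° = -5.64°

At s = jω = j3140:
pole (s+314): 314 + j3140 → |·| = √(314²+3140²) = √9958196 ≈ 3155.7, ∠ = arctan(3140/314) ≈ 84.29°
|G| = 10 / 3155.7 ≈ 0.0031689
Gain = 20 log₁₀(0.0031689) ≈ -49.98 dB
∠G = 0.00° − 84.29° = -84.29°

ω = 31: -30.0 dB, -5.6°; ω = 3140: -50.0 dB, -84.3°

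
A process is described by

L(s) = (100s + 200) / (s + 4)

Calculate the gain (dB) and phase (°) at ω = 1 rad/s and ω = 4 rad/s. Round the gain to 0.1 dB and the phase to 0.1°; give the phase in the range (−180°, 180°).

Substitute s = j1:
Numerator: 100(j1) + 200 = 200 + j100
Denominator: (j1) + 4 = 4 + j1
|N| = √(200² + 100²) ≈ 223.61, ∠N ≈ 26.57°
|D| = √(4² + 1²) ≈ 4.1231, ∠D ≈ 14.04°
|L| = 223.61 / 4.1231 ≈ 54.233
Gain = 20 log₁₀(54.233) ≈ 34.69 dB
∠L = 26.57° − 14.04° = 12.53°

Substitute s = j4:
Numerator: 100(j4) + 200 = 200 + j400
Denominator: (j4) + 4 = 4 + j4
|N| = √(200² + 400²) ≈ 447.21, ∠N ≈ 63.43°
|D| = √(4² + 4²) ≈ 5.6569, ∠D ≈ 45.00°
|L| = 447.21 / 5.6569 ≈ 79.056
Gain = 20 log₁₀(79.056) ≈ 37.96 dB
∠L = 63.43° − 45.00° = 18.43°

ω = 1: 34.7 dB, 12.5°; ω = 4: 38.0 dB, 18.4°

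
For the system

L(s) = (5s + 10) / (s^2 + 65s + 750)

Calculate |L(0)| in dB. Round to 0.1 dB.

L(0) = 10 / 750 ≈ 0.013333
20 log₁₀(0.013333) ≈ -37.50 dB

-37.5 dB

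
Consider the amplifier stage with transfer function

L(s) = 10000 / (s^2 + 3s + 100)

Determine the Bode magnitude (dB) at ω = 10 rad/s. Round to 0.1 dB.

50.5 dB

At s = jω = j10:
quadratic: (j10)² + 3·j10 + 100 = 0 + j30 → |·| ≈ 30, ∠ ≈ 90.00°
|L| = 10000 / 30 ≈ 333.33
Gain = 20 log₁₀(333.33) ≈ 50.46 dB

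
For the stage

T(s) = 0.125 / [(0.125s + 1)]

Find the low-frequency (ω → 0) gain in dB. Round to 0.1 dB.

T(0) = 0.125 · 1 / 1 = 0.125
20 log₁₀(0.125) ≈ -18.06 dB

-18.1 dB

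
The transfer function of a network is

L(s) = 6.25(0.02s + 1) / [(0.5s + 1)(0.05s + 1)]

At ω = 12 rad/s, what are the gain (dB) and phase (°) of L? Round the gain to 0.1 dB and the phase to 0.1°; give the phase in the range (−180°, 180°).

-0.9 dB, -98.0°

At ω = 12 rad/s:
zero (1 + j12·0.02) = 1 + j0.24 → |·| ≈ 1.0284, ∠ ≈ 13.50°
pole (1 + j12·0.5) = 1 + j6 → |·| ≈ 6.0828, ∠ ≈ 80.54°
pole (1 + j12·0.05) = 1 + j0.6 → |·| ≈ 1.1662, ∠ ≈ 30.96°
|L| = 6.25 · 1.0284 / (6.0828 · 1.1662) ≈ 0.90608
Gain = 20 log₁₀(0.90608) ≈ -0.86 dB
∠L = (13.50°) − (80.54° + 30.96°) = -98.00°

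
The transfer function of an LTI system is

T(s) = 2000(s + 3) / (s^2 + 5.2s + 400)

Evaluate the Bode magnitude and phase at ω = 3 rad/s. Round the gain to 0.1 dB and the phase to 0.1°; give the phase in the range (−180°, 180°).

26.7 dB, 42.7°

At s = jω = j3:
zero (s+3): 3 + j3 → |·| = √(3²+3²) = √18 ≈ 4.2426, ∠ = arctan(3/3) ≈ 45.00°
quadratic: (j3)² + 5.2·j3 + 400 = 391 + j15.6 → |·| ≈ 391.31, ∠ ≈ 2.28°
|T| = 2000 · 4.2426 / 391.31 ≈ 21.684
Gain = 20 log₁₀(21.684) ≈ 26.72 dB
∠T = 45.00° − 2.28° = 42.72°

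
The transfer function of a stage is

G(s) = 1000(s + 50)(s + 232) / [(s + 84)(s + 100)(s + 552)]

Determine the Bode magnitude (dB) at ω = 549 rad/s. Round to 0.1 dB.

2.7 dB

At s = jω = j549:
zero (s+50): 50 + j549 → |·| = √(50²+549²) = √303901 ≈ 551.27, ∠ = arctan(549/50) ≈ 84.80°
zero (s+232): 232 + j549 → |·| = √(232²+549²) = √355225 ≈ 596.01, ∠ = arctan(549/232) ≈ 67.09°
pole (s+84): 84 + j549 → |·| = √(84²+549²) = √308457 ≈ 555.39, ∠ = arctan(549/84) ≈ 81.30°
pole (s+100): 100 + j549 → |·| = √(100²+549²) = √311401 ≈ 558.03, ∠ = arctan(549/100) ≈ 79.68°
pole (s+552): 552 + j549 → |·| = √(552²+549²) = √606105 ≈ 778.53, ∠ = arctan(549/552) ≈ 44.84°
|G| = 1000 · 3.2856e+05 / 2.4129e+08 ≈ 1.3617
Gain = 20 log₁₀(1.3617) ≈ 2.68 dB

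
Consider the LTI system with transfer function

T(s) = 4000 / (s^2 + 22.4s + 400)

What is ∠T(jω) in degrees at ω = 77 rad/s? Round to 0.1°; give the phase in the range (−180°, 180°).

-162.7°

At s = jω = j77:
quadratic: (j77)² + 22.4·j77 + 400 = -5529 + j1724.8 → |·| ≈ 5791.8, ∠ ≈ 162.67°
∠T = 0.00° − 162.67° = -162.67°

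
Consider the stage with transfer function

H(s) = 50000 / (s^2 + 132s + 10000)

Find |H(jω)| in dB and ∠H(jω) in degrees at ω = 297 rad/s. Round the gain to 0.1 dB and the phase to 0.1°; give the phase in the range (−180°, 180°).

-4.9 dB, -153.4°

At s = jω = j297:
quadratic: (j297)² + 132·j297 + 10000 = -78209 + j39204 → |·| ≈ 87485, ∠ ≈ 153.38°
|H| = 50000 / 87485 ≈ 0.57153
Gain = 20 log₁₀(0.57153) ≈ -4.86 dB
∠H = 0.00° − 153.38° = -153.38°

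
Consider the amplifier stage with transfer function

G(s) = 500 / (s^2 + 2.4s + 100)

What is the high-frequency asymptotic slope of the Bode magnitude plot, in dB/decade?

-40 dB/decade

Each pole contributes −20 dB/decade at high frequency; each zero contributes +20 dB/decade.
Net: 0 zero(s) − 2 pole(s) → -40 dB/decade.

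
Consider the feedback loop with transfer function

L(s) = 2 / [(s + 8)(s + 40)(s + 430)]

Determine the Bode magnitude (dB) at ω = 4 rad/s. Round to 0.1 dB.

-97.8 dB

At s = jω = j4:
pole (s+8): 8 + j4 → |·| = √(8²+4²) = √80 ≈ 8.9443, ∠ = arctan(4/8) ≈ 26.57°
pole (s+40): 40 + j4 → |·| = √(40²+4²) = √1616 ≈ 40.2, ∠ = arctan(4/40) ≈ 5.71°
pole (s+430): 430 + j4 → |·| = √(430²+4²) = √184916 ≈ 430.02, ∠ = arctan(4/430) ≈ 0.53°
|L| = 2 / 1.5462e+05 ≈ 1.2935e-05
Gain = 20 log₁₀(1.2935e-05) ≈ -97.76 dB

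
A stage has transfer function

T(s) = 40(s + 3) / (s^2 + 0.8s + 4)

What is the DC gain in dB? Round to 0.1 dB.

29.5 dB

T(0) = 40·3 / 4 = 30
20 log₁₀(30) ≈ 29.54 dB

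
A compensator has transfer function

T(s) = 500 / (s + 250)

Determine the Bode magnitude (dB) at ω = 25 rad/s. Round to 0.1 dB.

At s = jω = j25:
pole (s+250): 250 + j25 → |·| = √(250²+25²) = √63125 ≈ 251.25, ∠ = arctan(25/250) ≈ 5.71°
|T| = 500 / 251.25 ≈ 1.99
Gain = 20 log₁₀(1.99) ≈ 5.98 dB

6.0 dB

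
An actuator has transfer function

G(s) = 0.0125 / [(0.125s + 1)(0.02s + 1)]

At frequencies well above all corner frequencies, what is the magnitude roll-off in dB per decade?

Each pole contributes −20 dB/decade at high frequency; each zero contributes +20 dB/decade.
Net: 0 zero(s) − 2 pole(s) → -40 dB/decade.

-40 dB/decade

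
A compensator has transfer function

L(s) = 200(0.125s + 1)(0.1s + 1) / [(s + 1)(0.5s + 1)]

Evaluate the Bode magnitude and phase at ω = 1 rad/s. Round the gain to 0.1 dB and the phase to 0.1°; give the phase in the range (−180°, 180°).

42.2 dB, -58.7°

At ω = 1 rad/s:
zero (1 + j1·0.125) = 1 + j0.125 → |·| ≈ 1.0078, ∠ ≈ 7.13°
zero (1 + j1·0.1) = 1 + j0.1 → |·| ≈ 1.005, ∠ ≈ 5.71°
pole (1 + j1·1) = 1 + j1 → |·| ≈ 1.4142, ∠ ≈ 45.00°
pole (1 + j1·0.5) = 1 + j0.5 → |·| ≈ 1.118, ∠ ≈ 26.57°
|L| = 200 · 1.0078 · 1.005 / (1.4142 · 1.118) ≈ 128.12
Gain = 20 log₁₀(128.12) ≈ 42.15 dB
∠L = (7.13° + 5.71°) − (45.00° + 26.57°) = -58.73°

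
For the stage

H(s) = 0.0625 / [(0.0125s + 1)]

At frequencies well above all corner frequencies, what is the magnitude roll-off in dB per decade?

Each pole contributes −20 dB/decade at high frequency; each zero contributes +20 dB/decade.
Net: 0 zero(s) − 1 pole(s) → -20 dB/decade.

-20 dB/decade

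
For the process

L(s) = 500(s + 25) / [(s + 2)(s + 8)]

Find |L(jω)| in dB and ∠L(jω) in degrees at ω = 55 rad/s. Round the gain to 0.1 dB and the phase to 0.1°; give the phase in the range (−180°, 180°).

19.9 dB, -104.1°

At s = jω = j55:
zero (s+25): 25 + j55 → |·| = √(25²+55²) = √3650 ≈ 60.415, ∠ = arctan(55/25) ≈ 65.56°
pole (s+2): 2 + j55 → |·| = √(2²+55²) = √3029 ≈ 55.036, ∠ = arctan(55/2) ≈ 87.92°
pole (s+8): 8 + j55 → |·| = √(8²+55²) = √3089 ≈ 55.579, ∠ = arctan(55/8) ≈ 81.72°
|L| = 500 · 60.415 / 3058.8 ≈ 9.8756
Gain = 20 log₁₀(9.8756) ≈ 19.89 dB
∠L = 65.56° − 169.64° = -104.08°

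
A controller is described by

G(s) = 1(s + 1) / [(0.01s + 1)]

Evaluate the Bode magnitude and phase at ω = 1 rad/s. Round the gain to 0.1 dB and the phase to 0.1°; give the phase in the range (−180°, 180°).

3.0 dB, 44.4°

At ω = 1 rad/s:
zero (1 + j1·1) = 1 + j1 → |·| ≈ 1.4142, ∠ ≈ 45.00°
pole (1 + j1·0.01) = 1 + j0.01 → |·| ≈ 1, ∠ ≈ 0.57°
|G| = 1 · 1.4142 / (1) ≈ 1.4142
Gain = 20 log₁₀(1.4142) ≈ 3.01 dB
∠G = (45.00°) − (0.57°) = 44.43°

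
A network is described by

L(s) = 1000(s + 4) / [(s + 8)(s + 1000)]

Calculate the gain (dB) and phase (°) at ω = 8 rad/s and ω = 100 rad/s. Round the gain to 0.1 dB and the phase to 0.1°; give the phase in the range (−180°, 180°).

At s = jω = j8:
zero (s+4): 4 + j8 → |·| = √(4²+8²) = √80 ≈ 8.9443, ∠ = arctan(8/4) ≈ 63.43°
pole (s+8): 8 + j8 → |·| = √(8²+8²) = √128 ≈ 11.314, ∠ = arctan(8/8) ≈ 45.00°
pole (s+1000): 1000 + j8 → |·| = √(1000²+8²) = √1000064 ≈ 1000, ∠ = arctan(8/1000) ≈ 0.46°
|L| = 1000 · 8.9443 / 11314 ≈ 0.79055
Gain = 20 log₁₀(0.79055) ≈ -2.04 dB
∠L = 63.43° − 45.46° = 17.97°

At s = jω = j100:
zero (s+4): 4 + j100 → |·| = √(4²+100²) = √10016 ≈ 100.08, ∠ = arctan(100/4) ≈ 87.71°
pole (s+8): 8 + j100 → |·| = √(8²+100²) = √10064 ≈ 100.32, ∠ = arctan(100/8) ≈ 85.43°
pole (s+1000): 1000 + j100 → |·| = √(1000²+100²) = √1010000 ≈ 1005, ∠ = arctan(100/1000) ≈ 5.71°
|L| = 1000 · 100.08 / 1.0082e+05 ≈ 0.99266
Gain = 20 log₁₀(0.99266) ≈ -0.06 dB
∠L = 87.71° − 91.14° = -3.43°

ω = 8: -2.0 dB, 18.0°; ω = 100: -0.1 dB, -3.4°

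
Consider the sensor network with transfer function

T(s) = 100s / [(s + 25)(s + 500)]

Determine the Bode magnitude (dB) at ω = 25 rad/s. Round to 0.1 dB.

At s = jω = j25:
zero at origin: s = j25 → |·| = 25, ∠ = 90.00°
pole (s+25): 25 + j25 → |·| = √(25²+25²) = √1250 ≈ 35.355, ∠ = arctan(25/25) ≈ 45.00°
pole (s+500): 500 + j25 → |·| = √(500²+25²) = √250625 ≈ 500.62, ∠ = arctan(25/500) ≈ 2.86°
|T| = 100 · 25 / 17699 ≈ 0.14125
Gain = 20 log₁₀(0.14125) ≈ -17.00 dB

-17.0 dB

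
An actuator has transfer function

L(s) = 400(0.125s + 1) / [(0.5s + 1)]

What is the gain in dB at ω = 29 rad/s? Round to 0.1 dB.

At ω = 29 rad/s:
zero (1 + j29·0.125) = 1 + j3.625 → |·| ≈ 3.7604, ∠ ≈ 74.58°
pole (1 + j29·0.5) = 1 + j14.5 → |·| ≈ 14.534, ∠ ≈ 86.05°
|L| = 400 · 3.7604 / (14.534) ≈ 103.49
Gain = 20 log₁₀(103.49) ≈ 40.30 dB

40.3 dB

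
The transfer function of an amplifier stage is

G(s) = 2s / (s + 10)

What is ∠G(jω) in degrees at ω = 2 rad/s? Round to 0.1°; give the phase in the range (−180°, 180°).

At s = jω = j2:
zero at origin: s = j2 → |·| = 2, ∠ = 90.00°
pole (s+10): 10 + j2 → |·| = √(10²+2²) = √104 ≈ 10.198, ∠ = arctan(2/10) ≈ 11.31°
∠G = 90.00° − 11.31° = 78.69°

78.7°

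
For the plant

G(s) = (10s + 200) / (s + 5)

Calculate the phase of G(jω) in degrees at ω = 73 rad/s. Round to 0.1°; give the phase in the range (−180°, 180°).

-11.4°

Substitute s = j73:
Numerator: 10(j73) + 200 = 200 + j730
Denominator: (j73) + 5 = 5 + j73
|N| = √(200² + 730²) ≈ 756.9, ∠N ≈ 74.68°
|D| = √(5² + 73²) ≈ 73.171, ∠D ≈ 86.08°
∠G = 74.68° − 86.08° = -11.40°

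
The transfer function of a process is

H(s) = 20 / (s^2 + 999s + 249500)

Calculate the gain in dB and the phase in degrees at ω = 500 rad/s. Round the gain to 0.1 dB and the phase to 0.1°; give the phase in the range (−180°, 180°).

-88.0 dB, -90.1°

Substitute s = j500:
Numerator: 20 = 20 + j0
Denominator: (j500)^2 + 999(j500) + 249500 = -500 + j499500
|N| = √(20² + 0²) ≈ 20, ∠N ≈ 0.00°
|D| = √(500² + 499500²) ≈ 4.995e+05, ∠D ≈ 90.06°
|H| = 20 / 4.995e+05 ≈ 4.004e-05
Gain = 20 log₁₀(4.004e-05) ≈ -87.95 dB
∠H = 0.00° − 90.06° = -90.06°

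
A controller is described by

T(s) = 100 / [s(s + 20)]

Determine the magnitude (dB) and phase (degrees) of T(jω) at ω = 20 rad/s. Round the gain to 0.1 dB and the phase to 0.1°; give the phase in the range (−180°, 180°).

At s = jω = j20:
pole (s+20): 20 + j20 → |·| = √(20²+20²) = √800 ≈ 28.284, ∠ = arctan(20/20) ≈ 45.00°
pole at origin: |s| = 20, ∠ = 90.00° (in denominator)
|T| = 100 / 565.68 ≈ 0.17678
Gain = 20 log₁₀(0.17678) ≈ -15.05 dB
∠T = 0.00° − 135.00° = -135.00°

-15.1 dB, -135.0°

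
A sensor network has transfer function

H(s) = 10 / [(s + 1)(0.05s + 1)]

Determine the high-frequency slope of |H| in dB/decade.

-40 dB/decade

Each pole contributes −20 dB/decade at high frequency; each zero contributes +20 dB/decade.
Net: 0 zero(s) − 2 pole(s) → -40 dB/decade.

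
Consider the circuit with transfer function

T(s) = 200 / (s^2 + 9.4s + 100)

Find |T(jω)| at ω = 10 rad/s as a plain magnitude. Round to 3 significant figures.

At s = jω = j10:
quadratic: (j10)² + 9.4·j10 + 100 = 0 + j94 → |·| ≈ 94, ∠ ≈ 90.00°
|T| = 200 / 94 ≈ 2.1277

2.13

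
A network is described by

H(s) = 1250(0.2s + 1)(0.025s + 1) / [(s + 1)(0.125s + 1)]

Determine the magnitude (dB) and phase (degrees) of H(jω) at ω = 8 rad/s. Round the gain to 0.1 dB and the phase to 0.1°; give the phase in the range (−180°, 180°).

46.5 dB, -58.6°

At ω = 8 rad/s:
zero (1 + j8·0.2) = 1 + j1.6 → |·| ≈ 1.8868, ∠ ≈ 57.99°
zero (1 + j8·0.025) = 1 + j0.2 → |·| ≈ 1.0198, ∠ ≈ 11.31°
pole (1 + j8·1) = 1 + j8 → |·| ≈ 8.0623, ∠ ≈ 82.87°
pole (1 + j8·0.125) = 1 + j1 → |·| ≈ 1.4142, ∠ ≈ 45.00°
|H| = 1250 · 1.8868 · 1.0198 / (8.0623 · 1.4142) ≈ 210.95
Gain = 20 log₁₀(210.95) ≈ 46.48 dB
∠H = (57.99° + 11.31°) − (82.87° + 45.00°) = -58.57°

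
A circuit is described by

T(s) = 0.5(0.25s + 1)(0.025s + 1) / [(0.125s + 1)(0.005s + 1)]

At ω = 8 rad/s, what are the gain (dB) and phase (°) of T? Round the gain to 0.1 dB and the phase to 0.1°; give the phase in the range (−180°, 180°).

-1.9 dB, 27.5°

At ω = 8 rad/s:
zero (1 + j8·0.25) = 1 + j2 → |·| ≈ 2.2361, ∠ ≈ 63.43°
zero (1 + j8·0.025) = 1 + j0.2 → |·| ≈ 1.0198, ∠ ≈ 11.31°
pole (1 + j8·0.125) = 1 + j1 → |·| ≈ 1.4142, ∠ ≈ 45.00°
pole (1 + j8·0.005) = 1 + j0.04 → |·| ≈ 1.0008, ∠ ≈ 2.29°
|T| = 0.5 · 2.2361 · 1.0198 / (1.4142 · 1.0008) ≈ 0.8056
Gain = 20 log₁₀(0.8056) ≈ -1.88 dB
∠T = (63.43° + 11.31°) − (45.00° + 2.29°) = 27.45°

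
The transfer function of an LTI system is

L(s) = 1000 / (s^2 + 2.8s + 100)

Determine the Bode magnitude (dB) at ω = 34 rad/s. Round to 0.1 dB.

At s = jω = j34:
quadratic: (j34)² + 2.8·j34 + 100 = -1056 + j95.2 → |·| ≈ 1060.3, ∠ ≈ 174.85°
|L| = 1000 / 1060.3 ≈ 0.94313
Gain = 20 log₁₀(0.94313) ≈ -0.51 dB

-0.5 dB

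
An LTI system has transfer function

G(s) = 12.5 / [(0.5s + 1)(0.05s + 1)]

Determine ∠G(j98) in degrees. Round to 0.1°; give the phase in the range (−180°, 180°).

At ω = 98 rad/s:
pole (1 + j98·0.5) = 1 + j49 → |·| ≈ 49.01, ∠ ≈ 88.83°
pole (1 + j98·0.05) = 1 + j4.9 → |·| ≈ 5.001, ∠ ≈ 78.47°
∠G = (0°) − (88.83° + 78.47°) = -167.30°

-167.3°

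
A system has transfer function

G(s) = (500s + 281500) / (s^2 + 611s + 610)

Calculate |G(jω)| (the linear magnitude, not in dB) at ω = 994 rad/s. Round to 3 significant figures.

0.493

Substitute s = j994:
Numerator: 500(j994) + 281500 = 281500 + j497000
Denominator: (j994)^2 + 611(j994) + 610 = -987426 + j607334
|N| = √(281500² + 497000²) ≈ 5.7118e+05, ∠N ≈ 60.47°
|D| = √(987426² + 607334²) ≈ 1.1593e+06, ∠D ≈ 148.41°
|G| = 5.7118e+05 / 1.1593e+06 ≈ 0.49269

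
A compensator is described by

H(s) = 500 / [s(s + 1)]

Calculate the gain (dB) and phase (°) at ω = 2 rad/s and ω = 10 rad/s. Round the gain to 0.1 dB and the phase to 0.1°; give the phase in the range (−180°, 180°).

ω = 2: 41.0 dB, -153.4°; ω = 10: 13.9 dB, -174.3°

At s = jω = j2:
pole (s+1): 1 + j2 → |·| = √(1²+2²) = √5 ≈ 2.2361, ∠ = arctan(2/1) ≈ 63.43°
pole at origin: |s| = 2, ∠ = 90.00° (in denominator)
|H| = 500 / 4.4722 ≈ 111.8
Gain = 20 log₁₀(111.8) ≈ 40.97 dB
∠H = 0.00° − 153.43° = -153.43°

At s = jω = j10:
pole (s+1): 1 + j10 → |·| = √(1²+10²) = √101 ≈ 10.05, ∠ = arctan(10/1) ≈ 84.29°
pole at origin: |s| = 10, ∠ = 90.00° (in denominator)
|H| = 500 / 100.5 ≈ 4.9751
Gain = 20 log₁₀(4.9751) ≈ 13.94 dB
∠H = 0.00° − 174.29° = -174.29°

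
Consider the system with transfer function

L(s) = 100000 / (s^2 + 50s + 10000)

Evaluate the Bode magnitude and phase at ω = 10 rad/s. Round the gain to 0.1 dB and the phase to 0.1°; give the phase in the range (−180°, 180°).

20.1 dB, -2.9°

At s = jω = j10:
quadratic: (j10)² + 50·j10 + 10000 = 9900 + j500 → |·| ≈ 9912.6, ∠ ≈ 2.89°
|L| = 100000 / 9912.6 ≈ 10.088
Gain = 20 log₁₀(10.088) ≈ 20.08 dB
∠L = 0.00° − 2.89° = -2.89°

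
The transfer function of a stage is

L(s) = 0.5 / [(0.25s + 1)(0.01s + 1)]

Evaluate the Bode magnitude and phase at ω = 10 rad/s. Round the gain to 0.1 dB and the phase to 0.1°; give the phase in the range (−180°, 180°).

-14.7 dB, -73.9°

At ω = 10 rad/s:
pole (1 + j10·0.25) = 1 + j2.5 → |·| ≈ 2.6926, ∠ ≈ 68.20°
pole (1 + j10·0.01) = 1 + j0.1 → |·| ≈ 1.005, ∠ ≈ 5.71°
|L| = 0.5 · 1 / (2.6926 · 1.005) ≈ 0.18477
Gain = 20 log₁₀(0.18477) ≈ -14.67 dB
∠L = (0°) − (68.20° + 5.71°) = -73.91°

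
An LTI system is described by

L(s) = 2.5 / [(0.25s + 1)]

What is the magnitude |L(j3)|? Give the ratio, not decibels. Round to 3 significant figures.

2.00

At ω = 3 rad/s:
pole (1 + j3·0.25) = 1 + j0.75 → |·| ≈ 1.25, ∠ ≈ 36.87°
|L| = 2.5 · 1 / (1.25) ≈ 2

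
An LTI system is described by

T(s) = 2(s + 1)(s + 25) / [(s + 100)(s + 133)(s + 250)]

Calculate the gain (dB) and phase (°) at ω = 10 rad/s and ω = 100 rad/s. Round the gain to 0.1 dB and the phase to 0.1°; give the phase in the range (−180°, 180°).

At s = jω = j10:
zero (s+1): 1 + j10 → |·| = √(1²+10²) = √101 ≈ 10.05, ∠ = arctan(10/1) ≈ 84.29°
zero (s+25): 25 + j10 → |·| = √(25²+10²) = √725 ≈ 26.926, ∠ = arctan(10/25) ≈ 21.80°
pole (s+100): 100 + j10 → |·| = √(100²+10²) = √10100 ≈ 100.5, ∠ = arctan(10/100) ≈ 5.71°
pole (s+133): 133 + j10 → |·| = √(133²+10²) = √17789 ≈ 133.38, ∠ = arctan(10/133) ≈ 4.30°
pole (s+250): 250 + j10 → |·| = √(250²+10²) = √62600 ≈ 250.2, ∠ = arctan(10/250) ≈ 2.29°
|T| = 2 · 270.61 / 3.3539e+06 ≈ 0.00016137
Gain = 20 log₁₀(0.00016137) ≈ -75.84 dB
∠T = 106.09° − 12.30° = 93.79°

At s = jω = j100:
zero (s+1): 1 + j100 → |·| = √(1²+100²) = √10001 ≈ 100, ∠ = arctan(100/1) ≈ 89.43°
zero (s+25): 25 + j100 → |·| = √(25²+100²) = √10625 ≈ 103.08, ∠ = arctan(100/25) ≈ 75.96°
pole (s+100): 100 + j100 → |·| = √(100²+100²) = √20000 ≈ 141.42, ∠ = arctan(100/100) ≈ 45.00°
pole (s+133): 133 + j100 → |·| = √(133²+100²) = √27689 ≈ 166.4, ∠ = arctan(100/133) ≈ 36.94°
pole (s+250): 250 + j100 → |·| = √(250²+100²) = √72500 ≈ 269.26, ∠ = arctan(100/250) ≈ 21.80°
|T| = 2 · 10308 / 6.3363e+06 ≈ 0.0032536
Gain = 20 log₁₀(0.0032536) ≈ -49.75 dB
∠T = 165.39° − 103.74° = 61.65°

ω = 10: -75.8 dB, 93.8°; ω = 100: -49.8 dB, 61.7°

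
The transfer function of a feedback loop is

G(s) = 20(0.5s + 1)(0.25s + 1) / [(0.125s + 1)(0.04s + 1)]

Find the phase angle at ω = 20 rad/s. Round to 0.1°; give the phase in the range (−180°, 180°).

At ω = 20 rad/s:
zero (1 + j20·0.5) = 1 + j10 → |·| ≈ 10.05, ∠ ≈ 84.29°
zero (1 + j20·0.25) = 1 + j5 → |·| ≈ 5.099, ∠ ≈ 78.69°
pole (1 + j20·0.125) = 1 + j2.5 → |·| ≈ 2.6926, ∠ ≈ 68.20°
pole (1 + j20·0.04) = 1 + j0.8 → |·| ≈ 1.2806, ∠ ≈ 38.66°
∠G = (84.29° + 78.69°) − (68.20° + 38.66°) = 56.12°

56.1°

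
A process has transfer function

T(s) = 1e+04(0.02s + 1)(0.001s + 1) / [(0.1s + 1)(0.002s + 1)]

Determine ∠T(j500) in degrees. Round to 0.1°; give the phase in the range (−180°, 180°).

-23.0°

At ω = 500 rad/s:
zero (1 + j500·0.02) = 1 + j10 → |·| ≈ 10.05, ∠ ≈ 84.29°
zero (1 + j500·0.001) = 1 + j0.5 → |·| ≈ 1.118, ∠ ≈ 26.57°
pole (1 + j500·0.1) = 1 + j50 → |·| ≈ 50.01, ∠ ≈ 88.85°
pole (1 + j500·0.002) = 1 + j1 → |·| ≈ 1.4142, ∠ ≈ 45.00°
∠T = (84.29° + 26.57°) − (88.85° + 45.00°) = -22.99°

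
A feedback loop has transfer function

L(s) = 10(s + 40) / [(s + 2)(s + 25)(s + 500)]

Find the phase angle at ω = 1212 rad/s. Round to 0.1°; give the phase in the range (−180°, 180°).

At s = jω = j1212:
zero (s+40): 40 + j1212 → |·| = √(40²+1212²) = √1470544 ≈ 1212.7, ∠ = arctan(1212/40) ≈ 88.11°
pole (s+2): 2 + j1212 → |·| = √(2²+1212²) = √1468948 ≈ 1212, ∠ = arctan(1212/2) ≈ 89.91°
pole (s+25): 25 + j1212 → |·| = √(25²+1212²) = √1469569 ≈ 1212.3, ∠ = arctan(1212/25) ≈ 88.82°
pole (s+500): 500 + j1212 → |·| = √(500²+1212²) = √1718944 ≈ 1311.1, ∠ = arctan(1212/500) ≈ 67.58°
∠L = 88.11° − 246.31° = -158.20°

-158.2°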